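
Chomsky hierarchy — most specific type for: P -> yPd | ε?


Single nonterminal LHS, but y^n d^n is not regular
Classification: Type 2 (Context-Free)


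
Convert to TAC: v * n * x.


Break into single-operator statements:
t1 = v * n
t2 = t1 * x


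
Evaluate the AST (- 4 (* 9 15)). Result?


Evaluate inner: (* 9 15) = 135
Evaluate root: (- 4 135) = -131
Result: -131


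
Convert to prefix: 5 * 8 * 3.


left-to-right (same/higher precedence on left): tree is (* (* 5 8) 3)
Prefix: * * 5 8 3


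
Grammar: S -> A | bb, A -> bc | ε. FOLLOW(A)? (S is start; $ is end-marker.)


$ ∈ FOLLOW(S). For each A -> αBβ: add FIRST(β)\{ε} to FOLLOW(B); if β nullable, add FOLLOW(A).
FOLLOW(A) = {$}


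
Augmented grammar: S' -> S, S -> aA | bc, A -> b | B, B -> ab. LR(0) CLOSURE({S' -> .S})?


Start: S' -> .S
For each item with dot before a nonterminal B, add B -> .γ for every B-production
Closure: [S' -> .S, S -> .aA, S -> .bc]


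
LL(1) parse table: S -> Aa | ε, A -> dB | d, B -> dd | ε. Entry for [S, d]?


For [S, d]: 'd' ∈ FIRST(Aa)
Entry: S -> Aa


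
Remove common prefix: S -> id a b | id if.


Common prefix: 'id'
Factored: S -> id S', S' -> a b | if


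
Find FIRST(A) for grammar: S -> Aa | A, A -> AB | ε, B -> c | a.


Per alternative of A: FIRST(AB) = {a, c}; FIRST(ε) = {ε}
FIRST(A) = {a, c, ε}


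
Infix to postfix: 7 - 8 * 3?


* has higher precedence, evaluate 8*3 first
Postfix: 7 8 3 * -


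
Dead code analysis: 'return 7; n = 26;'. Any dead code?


statement follows a return and is unreachable
Dead: 'n = 26'


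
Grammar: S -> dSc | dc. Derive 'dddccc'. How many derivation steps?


Derivation: S => dSc => ddScc => dddccc
Steps: 3


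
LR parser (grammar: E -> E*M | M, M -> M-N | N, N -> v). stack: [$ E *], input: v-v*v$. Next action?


no handle ('E*' is not any RHS); shift 'v'
Action: shift


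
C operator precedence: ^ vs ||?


'^' is bitwise XOR (level 4); '||' is logical OR (level 1)
Higher level binds tighter
'^' has higher precedence than '||'


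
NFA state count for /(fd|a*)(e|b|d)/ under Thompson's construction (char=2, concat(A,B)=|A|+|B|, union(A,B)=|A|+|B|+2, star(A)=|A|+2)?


Syntax tree has 6 char leaf(s), 3 union(s), 1 star(s)
chars contribute 6×2 = 12; each union adds +2; each star adds +2
Total: 12 + 6 + 2 = 20 states


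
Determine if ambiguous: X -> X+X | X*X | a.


'a+a*a' has two parse trees (no precedence encoded between + and *)
Ambiguous


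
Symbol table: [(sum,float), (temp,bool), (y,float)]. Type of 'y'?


Lookup 'y' → type float


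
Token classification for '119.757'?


Pattern: digits with a decimal point
Type: FLOAT_LITERAL


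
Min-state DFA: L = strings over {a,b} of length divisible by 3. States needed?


Track length mod 3: states 0..2, accept at 0
Minimal DFA: 3 states


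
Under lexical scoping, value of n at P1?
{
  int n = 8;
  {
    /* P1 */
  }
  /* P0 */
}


P1's block does not declare n; resolves to the enclosing declaration at depth 0
n = 8


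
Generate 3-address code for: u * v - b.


Break into single-operator statements:
t1 = u * v
t2 = t1 - b


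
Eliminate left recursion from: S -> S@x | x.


Left-recursive alternatives: S@x; non-recursive: x
Introduce S': S -> xS', S' -> @xS' | ε


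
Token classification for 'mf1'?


Pattern: letter/underscore followed by alphanumerics, not a keyword
Type: IDENTIFIER


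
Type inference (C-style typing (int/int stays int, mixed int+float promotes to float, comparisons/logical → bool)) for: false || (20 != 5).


Operand types: bool || bool
Rule: logical operators take bool operands and yield bool
Result type: bool


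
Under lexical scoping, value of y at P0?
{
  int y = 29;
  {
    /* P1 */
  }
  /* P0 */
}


y declared in the same block as P0
y = 29


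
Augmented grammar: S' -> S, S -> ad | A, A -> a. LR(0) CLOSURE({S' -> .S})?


Start: S' -> .S
For each item with dot before a nonterminal B, add B -> .γ for every B-production
Closure: [S' -> .S, S -> .ad, S -> .A, A -> .a]


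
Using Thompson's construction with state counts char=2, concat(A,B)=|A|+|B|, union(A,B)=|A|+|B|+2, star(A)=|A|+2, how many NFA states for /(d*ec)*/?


Syntax tree has 3 char leaf(s), 0 union(s), 2 star(s)
chars contribute 3×2 = 6; each union adds +2; each star adds +2
Total: 6 + 0 + 4 = 10 states


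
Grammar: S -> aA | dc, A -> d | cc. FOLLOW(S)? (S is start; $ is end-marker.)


$ ∈ FOLLOW(S). For each A -> αBβ: add FIRST(β)\{ε} to FOLLOW(B); if β nullable, add FOLLOW(A).
FOLLOW(S) = {$}


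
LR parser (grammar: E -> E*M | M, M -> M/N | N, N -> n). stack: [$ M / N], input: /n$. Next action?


handle 'M/N' on top
Action: reduce (M -> M/N)


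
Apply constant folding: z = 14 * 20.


14 * 20 = 280 at compile time
Optimized: z = 280


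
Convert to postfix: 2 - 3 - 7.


Left to right (same or higher precedence on left)
Postfix: 2 3 - 7 -


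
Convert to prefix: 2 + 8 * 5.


'*' binds tighter: tree is (+ 2 (* 8 5))
Prefix: + 2 * 8 5


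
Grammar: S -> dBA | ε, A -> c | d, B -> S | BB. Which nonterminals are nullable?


A nonterminal is nullable iff some alternative derives ε (directly, or every symbol in it is nullable)
Nullable: {B, S}


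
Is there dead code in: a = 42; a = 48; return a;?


first assignment to a is overwritten before any read
Dead: 'a = 42'


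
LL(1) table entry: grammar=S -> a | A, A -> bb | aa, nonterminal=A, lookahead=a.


For [A, a]: 'a' ∈ FIRST(aa)
Entry: A -> aa


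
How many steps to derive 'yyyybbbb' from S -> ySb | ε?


Derivation: S => ySb => yySbb => yyySbbb => yyyySbbbb => yyyybbbb
Steps: 5


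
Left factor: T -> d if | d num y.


Common prefix: 'd'
Factored: T -> d T', T' -> if | num y


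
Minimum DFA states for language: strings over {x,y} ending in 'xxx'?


Track the longest suffix of input matching a prefix of 'xxx': 4 classes (prefixes of length 0..3)
Minimal DFA: 4 states


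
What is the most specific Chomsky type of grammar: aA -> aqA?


LHS has context (more than one symbol) and |LHS| ≤ |RHS|
Classification: Type 1 (Context-Sensitive)


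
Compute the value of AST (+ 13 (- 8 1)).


Evaluate inner: (- 8 1) = 7
Evaluate root: (+ 13 7) = 20
Result: 20


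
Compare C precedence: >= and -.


'-' is additive (level 9); '>=' is relational (level 7)
Higher level binds tighter
'-' has higher precedence than '>='


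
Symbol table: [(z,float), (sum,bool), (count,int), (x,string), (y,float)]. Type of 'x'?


Lookup 'x' → type string


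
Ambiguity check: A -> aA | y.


right-linear, alternatives start with distinct terminals 'a' vs 'y': unique leftmost derivation
Unambiguous


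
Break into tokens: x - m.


Scan left to right, longest-match per lexeme
Tokens: ID(x), OP(-), ID(m)


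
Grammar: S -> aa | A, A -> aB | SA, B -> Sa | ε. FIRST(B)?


Per alternative of B: FIRST(Sa) = {a}; FIRST(ε) = {ε}
FIRST(B) = {a, ε}


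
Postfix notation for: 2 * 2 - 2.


Left to right (same or higher precedence on left)
Postfix: 2 2 * 2 -


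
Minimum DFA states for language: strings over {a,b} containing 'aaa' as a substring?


KMP-style automaton: 3 progress states + 1 absorbing accept = 4
Minimal DFA: 4 states


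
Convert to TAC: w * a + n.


Break into single-operator statements:
t1 = w * a
t2 = t1 + n


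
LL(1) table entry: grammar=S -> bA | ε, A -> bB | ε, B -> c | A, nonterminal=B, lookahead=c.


For [B, c]: 'c' ∈ FIRST(c)
Entry: B -> c


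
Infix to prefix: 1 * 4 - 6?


left-to-right (same/higher precedence on left): tree is (- (* 1 4) 6)
Prefix: - * 1 4 6


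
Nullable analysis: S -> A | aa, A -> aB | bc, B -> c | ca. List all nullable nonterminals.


A nonterminal is nullable iff some alternative derives ε (directly, or every symbol in it is nullable)
Nullable: {}


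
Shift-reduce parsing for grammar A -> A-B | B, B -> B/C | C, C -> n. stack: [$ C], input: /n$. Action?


'C' (not preceded by B/) is the handle for B -> C
Action: reduce (B -> C)


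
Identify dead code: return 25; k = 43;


statement follows a return and is unreachable
Dead: 'k = 43'


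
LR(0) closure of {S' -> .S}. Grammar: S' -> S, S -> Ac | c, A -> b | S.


Start: S' -> .S
For each item with dot before a nonterminal B, add B -> .γ for every B-production
Closure: [S' -> .S, S -> .Ac, S -> .c, A -> .b, A -> .S]


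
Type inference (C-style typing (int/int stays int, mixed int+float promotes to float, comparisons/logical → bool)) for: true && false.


Operand types: bool && bool
Rule: logical operators take bool operands and yield bool
Result type: bool


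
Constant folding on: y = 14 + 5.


14 + 5 = 19 at compile time
Optimized: y = 19


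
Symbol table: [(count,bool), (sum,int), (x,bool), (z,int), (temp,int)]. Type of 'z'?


Lookup 'z' → type int


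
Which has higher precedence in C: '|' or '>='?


'>=' is relational (level 7); '|' is bitwise OR (level 3)
Higher level binds tighter
'>=' has higher precedence than '|'


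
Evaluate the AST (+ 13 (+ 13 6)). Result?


Evaluate inner: (+ 13 6) = 19
Evaluate root: (+ 13 19) = 32
Result: 32


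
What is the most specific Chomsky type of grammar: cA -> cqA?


LHS has context (more than one symbol) and |LHS| ≤ |RHS|
Classification: Type 1 (Context-Sensitive)


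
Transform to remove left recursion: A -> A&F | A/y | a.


Left-recursive alternatives: A&F, A/y; non-recursive: a
Introduce A': A -> aA', A' -> &FA' | /yA' | ε


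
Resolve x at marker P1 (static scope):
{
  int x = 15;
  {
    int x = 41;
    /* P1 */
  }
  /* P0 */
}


x declared in the same block as P1
x = 41


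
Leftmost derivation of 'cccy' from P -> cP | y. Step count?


Derivation: P => cP => ccP => cccP => cccy
Steps: 4


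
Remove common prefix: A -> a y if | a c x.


Common prefix: 'a'
Factored: A -> a A', A' -> y if | c x


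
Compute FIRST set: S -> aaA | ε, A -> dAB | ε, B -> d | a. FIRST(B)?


Per alternative of B: FIRST(d) = {d}; FIRST(a) = {a}
FIRST(B) = {a, d}


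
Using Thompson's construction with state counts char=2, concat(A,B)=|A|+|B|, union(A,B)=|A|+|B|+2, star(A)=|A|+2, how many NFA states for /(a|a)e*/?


Syntax tree has 3 char leaf(s), 1 union(s), 1 star(s)
chars contribute 3×2 = 6; each union adds +2; each star adds +2
Total: 6 + 2 + 2 = 10 states


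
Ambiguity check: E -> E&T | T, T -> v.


precedence layered via separate nonterminal T: deterministic
Unambiguous


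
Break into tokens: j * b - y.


Scan left to right, longest-match per lexeme
Tokens: ID(j), OP(*), ID(b), OP(-), ID(y)


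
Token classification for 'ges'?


Pattern: letter/underscore followed by alphanumerics, not a keyword
Type: IDENTIFIER


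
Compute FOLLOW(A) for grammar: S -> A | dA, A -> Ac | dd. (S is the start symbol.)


$ ∈ FOLLOW(S). For each A -> αBβ: add FIRST(β)\{ε} to FOLLOW(B); if β nullable, add FOLLOW(A).
FOLLOW(A) = {$, c}


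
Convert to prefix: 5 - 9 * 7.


'*' binds tighter: tree is (- 5 (* 9 7))
Prefix: - 5 * 9 7


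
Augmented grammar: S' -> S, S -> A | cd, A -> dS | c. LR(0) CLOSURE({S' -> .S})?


Start: S' -> .S
For each item with dot before a nonterminal B, add B -> .γ for every B-production
Closure: [S' -> .S, S -> .A, S -> .cd, A -> .dS, A -> .c]


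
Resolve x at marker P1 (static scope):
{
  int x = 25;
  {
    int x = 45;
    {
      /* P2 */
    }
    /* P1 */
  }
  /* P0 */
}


x declared in the same block as P1
x = 45


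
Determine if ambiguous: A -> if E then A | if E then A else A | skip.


dangling else: 'if E then if E then skip else skip' parses two ways
Ambiguous


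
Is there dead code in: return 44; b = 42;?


statement follows a return and is unreachable
Dead: 'b = 42'


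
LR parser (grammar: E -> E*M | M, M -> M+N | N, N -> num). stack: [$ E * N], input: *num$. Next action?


'N' (not preceded by M+) is the handle for M -> N
Action: reduce (M -> N)


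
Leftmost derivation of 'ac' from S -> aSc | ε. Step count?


Derivation: S => aSc => ac
Steps: 2


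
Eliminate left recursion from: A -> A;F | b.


Left-recursive alternatives: A;F; non-recursive: b
Introduce A': A -> bA', A' -> ;FA' | ε


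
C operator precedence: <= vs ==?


'<=' is relational (level 7); '==' is equality (level 6)
Higher level binds tighter
'<=' has higher precedence than '=='


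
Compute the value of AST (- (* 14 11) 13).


Evaluate inner: (* 14 11) = 154
Evaluate root: (- 154 13) = 141
Result: 141


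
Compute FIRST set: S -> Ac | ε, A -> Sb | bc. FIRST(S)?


Per alternative of S: FIRST(Ac) = {b}; FIRST(ε) = {ε}
FIRST(S) = {b, ε}


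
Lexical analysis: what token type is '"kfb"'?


Pattern: double-quoted sequence
Type: STRING_LITERAL


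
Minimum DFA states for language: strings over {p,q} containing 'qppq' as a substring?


KMP-style automaton: 4 progress states + 1 absorbing accept = 5
Minimal DFA: 5 states


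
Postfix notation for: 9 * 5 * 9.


Left to right (same or higher precedence on left)
Postfix: 9 5 * 9 *


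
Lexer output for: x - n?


Scan left to right, longest-match per lexeme
Tokens: ID(x), OP(-), ID(n)


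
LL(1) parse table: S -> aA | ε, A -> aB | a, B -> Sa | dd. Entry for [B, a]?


For [B, a]: 'a' ∈ FIRST(Sa)
Entry: B -> Sa


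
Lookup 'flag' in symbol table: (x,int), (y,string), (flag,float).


Lookup 'flag' → type float


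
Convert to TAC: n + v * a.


Break into single-operator statements:
t1 = v * a
t2 = n + t1


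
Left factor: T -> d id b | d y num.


Common prefix: 'd'
Factored: T -> d T', T' -> id b | y num


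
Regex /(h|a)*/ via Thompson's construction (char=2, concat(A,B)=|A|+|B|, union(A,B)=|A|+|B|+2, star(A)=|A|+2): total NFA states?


Syntax tree has 2 char leaf(s), 1 union(s), 1 star(s)
chars contribute 2×2 = 4; each union adds +2; each star adds +2
Total: 4 + 2 + 2 = 8 states


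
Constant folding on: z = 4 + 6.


4 + 6 = 10 at compile time
Optimized: z = 10


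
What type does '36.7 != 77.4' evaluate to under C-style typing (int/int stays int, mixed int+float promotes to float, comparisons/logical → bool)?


Operand types: float != float
Rule: comparison yields bool
Result type: bool


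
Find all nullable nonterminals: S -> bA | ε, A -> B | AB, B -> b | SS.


A nonterminal is nullable iff some alternative derives ε (directly, or every symbol in it is nullable)
Nullable: {A, B, S}


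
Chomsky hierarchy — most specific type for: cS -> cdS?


LHS has context (more than one symbol) and |LHS| ≤ |RHS|
Classification: Type 1 (Context-Sensitive)


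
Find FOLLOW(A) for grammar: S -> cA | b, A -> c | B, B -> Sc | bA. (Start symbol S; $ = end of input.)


$ ∈ FOLLOW(S). For each A -> αBβ: add FIRST(β)\{ε} to FOLLOW(B); if β nullable, add FOLLOW(A).
FOLLOW(A) = {$, c}


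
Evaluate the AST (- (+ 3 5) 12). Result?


Evaluate inner: (+ 3 5) = 8
Evaluate root: (- 8 12) = -4
Result: -4


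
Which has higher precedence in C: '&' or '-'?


'-' is additive (level 9); '&' is bitwise AND (level 5)
Higher level binds tighter
'-' has higher precedence than '&'


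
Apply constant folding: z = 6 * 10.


6 * 10 = 60 at compile time
Optimized: z = 60


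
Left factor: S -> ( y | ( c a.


Common prefix: '('
Factored: S -> ( S', S' -> y | c a


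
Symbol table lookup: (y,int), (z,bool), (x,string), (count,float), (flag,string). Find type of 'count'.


Lookup 'count' → type float


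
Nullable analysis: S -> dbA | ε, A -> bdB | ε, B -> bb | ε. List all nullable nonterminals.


A nonterminal is nullable iff some alternative derives ε (directly, or every symbol in it is nullable)
Nullable: {A, B, S}


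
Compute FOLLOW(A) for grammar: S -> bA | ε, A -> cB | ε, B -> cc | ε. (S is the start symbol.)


$ ∈ FOLLOW(S). For each A -> αBβ: add FIRST(β)\{ε} to FOLLOW(B); if β nullable, add FOLLOW(A).
FOLLOW(A) = {$}


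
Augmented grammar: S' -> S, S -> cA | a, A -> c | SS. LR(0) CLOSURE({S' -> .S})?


Start: S' -> .S
For each item with dot before a nonterminal B, add B -> .γ for every B-production
Closure: [S' -> .S, S -> .cA, S -> .a]


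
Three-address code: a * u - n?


Break into single-operator statements:
t1 = a * u
t2 = t1 - n


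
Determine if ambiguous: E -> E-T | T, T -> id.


precedence layered via separate nonterminal T: deterministic
Unambiguous


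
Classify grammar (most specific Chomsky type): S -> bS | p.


Right-linear: every RHS is a terminal or a terminal followed by one nonterminal
Classification: Type 3 (Regular)


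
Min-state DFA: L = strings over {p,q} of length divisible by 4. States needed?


Track length mod 4: states 0..3, accept at 0
Minimal DFA: 4 states


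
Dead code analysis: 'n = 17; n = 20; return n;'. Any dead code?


first assignment to n is overwritten before any read
Dead: 'n = 17'


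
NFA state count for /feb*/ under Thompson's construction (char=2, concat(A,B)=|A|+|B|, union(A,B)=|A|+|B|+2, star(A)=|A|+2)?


Syntax tree has 3 char leaf(s), 0 union(s), 1 star(s)
chars contribute 3×2 = 6; each union adds +2; each star adds +2
Total: 6 + 0 + 2 = 8 states


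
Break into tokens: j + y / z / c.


Scan left to right, longest-match per lexeme
Tokens: ID(j), OP(+), ID(y), OP(/), ID(z), OP(/), ID(c)


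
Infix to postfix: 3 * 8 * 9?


Left to right (same or higher precedence on left)
Postfix: 3 8 * 9 *


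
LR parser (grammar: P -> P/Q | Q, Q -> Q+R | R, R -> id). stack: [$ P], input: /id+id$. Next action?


shift '/' to continue P -> P/Q
Action: shift


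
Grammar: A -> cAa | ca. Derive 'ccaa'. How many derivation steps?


Derivation: A => cAa => ccaa
Steps: 2


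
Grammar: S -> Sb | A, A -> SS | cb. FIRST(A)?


Per alternative of A: FIRST(SS) = {c}; FIRST(cb) = {c}
FIRST(A) = {c}


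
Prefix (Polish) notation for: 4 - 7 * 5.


'*' binds tighter: tree is (- 4 (* 7 5))
Prefix: - 4 * 7 5


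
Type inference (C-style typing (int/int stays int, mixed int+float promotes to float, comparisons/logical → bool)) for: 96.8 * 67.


Operand types: float * int
Rule: mixed int/float promotes to float; int/int stays int
Result type: float


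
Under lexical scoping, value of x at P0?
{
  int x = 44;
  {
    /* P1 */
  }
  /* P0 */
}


x declared in the same block as P0
x = 44


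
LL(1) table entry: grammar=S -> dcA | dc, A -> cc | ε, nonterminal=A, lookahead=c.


For [A, c]: 'c' ∈ FIRST(cc)
Entry: A -> cc


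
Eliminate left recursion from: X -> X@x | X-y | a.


Left-recursive alternatives: X@x, X-y; non-recursive: a
Introduce X': X -> aX', X' -> @xX' | -yX' | ε


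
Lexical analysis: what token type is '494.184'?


Pattern: digits with a decimal point
Type: FLOAT_LITERAL


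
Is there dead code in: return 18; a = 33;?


statement follows a return and is unreachable
Dead: 'a = 33'


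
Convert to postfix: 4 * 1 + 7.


Left to right (same or higher precedence on left)
Postfix: 4 1 * 7 +


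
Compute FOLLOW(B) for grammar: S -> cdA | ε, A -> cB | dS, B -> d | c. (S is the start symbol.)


$ ∈ FOLLOW(S). For each A -> αBβ: add FIRST(β)\{ε} to FOLLOW(B); if β nullable, add FOLLOW(A).
FOLLOW(B) = {$}


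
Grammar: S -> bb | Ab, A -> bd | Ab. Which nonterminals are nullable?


A nonterminal is nullable iff some alternative derives ε (directly, or every symbol in it is nullable)
Nullable: {}


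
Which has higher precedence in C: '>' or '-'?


'-' is additive (level 9); '>' is relational (level 7)
Higher level binds tighter
'-' has higher precedence than '>'


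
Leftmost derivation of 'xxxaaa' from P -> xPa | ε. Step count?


Derivation: P => xPa => xxPaa => xxxPaaa => xxxaaa
Steps: 4


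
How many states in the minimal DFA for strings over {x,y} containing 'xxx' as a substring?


KMP-style automaton: 3 progress states + 1 absorbing accept = 4
Minimal DFA: 4 states


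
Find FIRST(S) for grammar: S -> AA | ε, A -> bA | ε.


Per alternative of S: FIRST(AA) = {b, ε}; FIRST(ε) = {ε}
FIRST(S) = {b, ε}


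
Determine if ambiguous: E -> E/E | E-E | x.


'x/x-x' has two parse trees (no precedence encoded between / and -)
Ambiguous


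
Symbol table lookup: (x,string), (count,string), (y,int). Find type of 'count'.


Lookup 'count' → type string


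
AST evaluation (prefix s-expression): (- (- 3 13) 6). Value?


Evaluate inner: (- 3 13) = -10
Evaluate root: (- -10 6) = -16
Result: -16


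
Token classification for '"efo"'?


Pattern: double-quoted sequence
Type: STRING_LITERAL


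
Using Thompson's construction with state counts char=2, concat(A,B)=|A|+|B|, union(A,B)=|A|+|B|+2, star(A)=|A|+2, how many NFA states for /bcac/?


Syntax tree has 4 char leaf(s), 0 union(s), 0 star(s)
chars contribute 4×2 = 8; each union adds +2; each star adds +2
Total: 8 + 0 + 0 = 8 states


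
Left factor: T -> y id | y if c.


Common prefix: 'y'
Factored: T -> y T', T' -> id | if c


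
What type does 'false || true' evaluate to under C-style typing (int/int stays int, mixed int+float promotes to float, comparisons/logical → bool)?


Operand types: bool || bool
Rule: logical operators take bool operands and yield bool
Result type: bool


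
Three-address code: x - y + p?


Break into single-operator statements:
t1 = x - y
t2 = t1 + p


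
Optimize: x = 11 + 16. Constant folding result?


11 + 16 = 27 at compile time
Optimized: x = 27


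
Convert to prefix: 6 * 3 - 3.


left-to-right (same/higher precedence on left): tree is (- (* 6 3) 3)
Prefix: - * 6 3 3


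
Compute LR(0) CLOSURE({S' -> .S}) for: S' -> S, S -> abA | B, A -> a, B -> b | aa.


Start: S' -> .S
For each item with dot before a nonterminal B, add B -> .γ for every B-production
Closure: [S' -> .S, S -> .abA, S -> .B, B -> .b, B -> .aa]


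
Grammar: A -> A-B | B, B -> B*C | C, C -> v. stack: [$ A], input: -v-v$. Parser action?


shift '-' to continue A -> A-B
Action: shift


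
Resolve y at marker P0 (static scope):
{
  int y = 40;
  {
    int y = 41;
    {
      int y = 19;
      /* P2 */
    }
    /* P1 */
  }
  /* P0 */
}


y declared in the same block as P0
y = 40


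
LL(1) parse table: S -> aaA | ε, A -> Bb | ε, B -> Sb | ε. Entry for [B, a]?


For [B, a]: 'a' ∈ FIRST(Sb)
Entry: B -> Sb


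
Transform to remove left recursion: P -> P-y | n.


Left-recursive alternatives: P-y; non-recursive: n
Introduce P': P -> nP', P' -> -yP' | ε


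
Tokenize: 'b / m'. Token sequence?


Scan left to right, longest-match per lexeme
Tokens: ID(b), OP(/), ID(m)


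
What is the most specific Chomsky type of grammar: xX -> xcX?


LHS has context (more than one symbol) and |LHS| ≤ |RHS|
Classification: Type 1 (Context-Sensitive)


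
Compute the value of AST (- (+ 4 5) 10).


Evaluate inner: (+ 4 5) = 9
Evaluate root: (- 9 10) = -1
Result: -1


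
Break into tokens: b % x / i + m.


Scan left to right, longest-match per lexeme
Tokens: ID(b), OP(%), ID(x), OP(/), ID(i), OP(+), ID(m)


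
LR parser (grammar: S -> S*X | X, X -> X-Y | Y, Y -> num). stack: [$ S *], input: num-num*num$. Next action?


no handle ('S*' is not any RHS); shift 'num'
Action: shift


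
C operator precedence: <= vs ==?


'<=' is relational (level 7); '==' is equality (level 6)
Higher level binds tighter
'<=' has higher precedence than '=='


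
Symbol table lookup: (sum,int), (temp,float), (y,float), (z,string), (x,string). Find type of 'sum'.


Lookup 'sum' → type int


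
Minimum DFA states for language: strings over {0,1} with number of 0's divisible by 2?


Track (count of 0) mod 2: states 0..1, accept at 0
Minimal DFA: 2 states


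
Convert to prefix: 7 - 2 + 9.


left-to-right (same/higher precedence on left): tree is (+ (- 7 2) 9)
Prefix: + - 7 2 9


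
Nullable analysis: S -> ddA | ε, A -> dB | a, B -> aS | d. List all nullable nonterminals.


A nonterminal is nullable iff some alternative derives ε (directly, or every symbol in it is nullable)
Nullable: {S}


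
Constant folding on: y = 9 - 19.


9 - 19 = -10 at compile time
Optimized: y = -10


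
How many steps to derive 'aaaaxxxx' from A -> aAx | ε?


Derivation: A => aAx => aaAxx => aaaAxxx => aaaaAxxxx => aaaaxxxx
Steps: 5


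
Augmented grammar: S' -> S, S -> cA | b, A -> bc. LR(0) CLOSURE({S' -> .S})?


Start: S' -> .S
For each item with dot before a nonterminal B, add B -> .γ for every B-production
Closure: [S' -> .S, S -> .cA, S -> .b]


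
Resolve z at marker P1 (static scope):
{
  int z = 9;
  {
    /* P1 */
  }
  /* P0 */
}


P1's block does not declare z; resolves to the enclosing declaration at depth 0
z = 9


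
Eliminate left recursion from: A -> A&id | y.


Left-recursive alternatives: A&id; non-recursive: y
Introduce A': A -> yA', A' -> &idA' | ε


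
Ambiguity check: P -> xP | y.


right-linear, alternatives start with distinct terminals 'x' vs 'y': unique leftmost derivation
Unambiguous


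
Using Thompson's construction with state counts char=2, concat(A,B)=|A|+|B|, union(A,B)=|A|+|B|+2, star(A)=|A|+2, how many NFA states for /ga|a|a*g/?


Syntax tree has 5 char leaf(s), 2 union(s), 1 star(s)
chars contribute 5×2 = 10; each union adds +2; each star adds +2
Total: 10 + 4 + 2 = 16 states


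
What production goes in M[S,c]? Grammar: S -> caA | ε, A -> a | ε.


For [S, c]: 'c' ∈ FIRST(caA)
Entry: S -> caA


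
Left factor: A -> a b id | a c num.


Common prefix: 'a'
Factored: A -> a A', A' -> b id | c num


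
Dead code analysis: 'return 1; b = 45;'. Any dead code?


statement follows a return and is unreachable
Dead: 'b = 45'


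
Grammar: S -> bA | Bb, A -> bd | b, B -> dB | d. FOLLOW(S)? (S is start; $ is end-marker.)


$ ∈ FOLLOW(S). For each A -> αBβ: add FIRST(β)\{ε} to FOLLOW(B); if β nullable, add FOLLOW(A).
FOLLOW(S) = {$}


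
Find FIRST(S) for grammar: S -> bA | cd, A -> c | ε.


Per alternative of S: FIRST(bA) = {b}; FIRST(cd) = {c}
FIRST(S) = {b, c}


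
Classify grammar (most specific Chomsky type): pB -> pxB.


LHS has context (more than one symbol) and |LHS| ≤ |RHS|
Classification: Type 1 (Context-Sensitive)


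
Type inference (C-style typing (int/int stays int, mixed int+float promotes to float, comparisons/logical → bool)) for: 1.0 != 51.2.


Operand types: float != float
Rule: comparison yields bool
Result type: bool


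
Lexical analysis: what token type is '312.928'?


Pattern: digits with a decimal point
Type: FLOAT_LITERAL


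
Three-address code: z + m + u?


Break into single-operator statements:
t1 = z + m
t2 = t1 + u


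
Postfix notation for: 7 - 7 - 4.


Left to right (same or higher precedence on left)
Postfix: 7 7 - 4 -


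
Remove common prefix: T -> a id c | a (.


Common prefix: 'a'
Factored: T -> a T', T' -> id c | (


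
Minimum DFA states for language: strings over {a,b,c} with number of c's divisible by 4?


Track (count of c) mod 4: states 0..3, accept at 0
Minimal DFA: 4 states


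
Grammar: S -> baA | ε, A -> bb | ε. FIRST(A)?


Per alternative of A: FIRST(bb) = {b}; FIRST(ε) = {ε}
FIRST(A) = {b, ε}


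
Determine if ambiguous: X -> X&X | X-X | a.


'a&a-a' has two parse trees (no precedence encoded between & and -)
Ambiguous


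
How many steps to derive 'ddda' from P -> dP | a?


Derivation: P => dP => ddP => dddP => ddda
Steps: 4


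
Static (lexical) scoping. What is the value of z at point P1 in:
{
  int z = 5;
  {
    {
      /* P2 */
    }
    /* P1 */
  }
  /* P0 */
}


P1's block does not declare z; resolves to the enclosing declaration at depth 0
z = 5


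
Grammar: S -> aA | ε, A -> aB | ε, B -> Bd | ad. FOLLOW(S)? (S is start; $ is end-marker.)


$ ∈ FOLLOW(S). For each A -> αBβ: add FIRST(β)\{ε} to FOLLOW(B); if β nullable, add FOLLOW(A).
FOLLOW(S) = {$}


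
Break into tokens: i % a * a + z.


Scan left to right, longest-match per lexeme
Tokens: ID(i), OP(%), ID(a), OP(*), ID(a), OP(+), ID(z)


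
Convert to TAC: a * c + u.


Break into single-operator statements:
t1 = a * c
t2 = t1 + u


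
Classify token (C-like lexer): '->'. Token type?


Pattern: operator symbol
Type: OPERATOR


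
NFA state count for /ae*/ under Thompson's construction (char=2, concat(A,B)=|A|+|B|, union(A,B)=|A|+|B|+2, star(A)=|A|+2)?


Syntax tree has 2 char leaf(s), 0 union(s), 1 star(s)
chars contribute 2×2 = 4; each union adds +2; each star adds +2
Total: 4 + 0 + 2 = 6 states


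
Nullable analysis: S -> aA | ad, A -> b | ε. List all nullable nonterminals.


A nonterminal is nullable iff some alternative derives ε (directly, or every symbol in it is nullable)
Nullable: {A}


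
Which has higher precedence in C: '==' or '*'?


'*' is multiplicative (level 10); '==' is equality (level 6)
Higher level binds tighter
'*' has higher precedence than '=='


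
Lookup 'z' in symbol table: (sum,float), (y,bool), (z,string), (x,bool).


Lookup 'z' → type string


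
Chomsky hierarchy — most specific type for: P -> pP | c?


Right-linear: every RHS is a terminal or a terminal followed by one nonterminal
Classification: Type 3 (Regular)


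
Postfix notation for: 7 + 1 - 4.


Left to right (same or higher precedence on left)
Postfix: 7 1 + 4 -


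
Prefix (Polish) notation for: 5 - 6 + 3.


left-to-right (same/higher precedence on left): tree is (+ (- 5 6) 3)
Prefix: + - 5 6 3


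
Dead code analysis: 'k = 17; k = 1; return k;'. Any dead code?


first assignment to k is overwritten before any read
Dead: 'k = 17'


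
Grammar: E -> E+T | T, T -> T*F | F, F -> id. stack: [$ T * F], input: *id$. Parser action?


handle 'T*F' on top
Action: reduce (T -> T*F)


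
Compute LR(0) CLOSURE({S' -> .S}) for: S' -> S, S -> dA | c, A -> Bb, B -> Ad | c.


Start: S' -> .S
For each item with dot before a nonterminal B, add B -> .γ for every B-production
Closure: [S' -> .S, S -> .dA, S -> .c]


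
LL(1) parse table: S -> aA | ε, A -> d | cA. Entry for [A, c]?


For [A, c]: 'c' ∈ FIRST(cA)
Entry: A -> cA


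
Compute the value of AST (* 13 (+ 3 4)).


Evaluate inner: (+ 3 4) = 7
Evaluate root: (* 13 7) = 91
Result: 91


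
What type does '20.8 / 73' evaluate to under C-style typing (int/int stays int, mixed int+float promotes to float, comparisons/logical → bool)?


Operand types: float / int
Rule: mixed int/float promotes to float; int/int stays int
Result type: float


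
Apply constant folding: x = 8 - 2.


8 - 2 = 6 at compile time
Optimized: x = 6


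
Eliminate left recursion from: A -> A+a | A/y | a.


Left-recursive alternatives: A+a, A/y; non-recursive: a
Introduce A': A -> aA', A' -> +aA' | /yA' | ε


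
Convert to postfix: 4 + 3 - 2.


Left to right (same or higher precedence on left)
Postfix: 4 3 + 2 -


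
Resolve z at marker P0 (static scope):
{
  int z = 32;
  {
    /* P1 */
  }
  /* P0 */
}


z declared in the same block as P0
z = 32


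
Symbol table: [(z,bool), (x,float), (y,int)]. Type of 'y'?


Lookup 'y' → type int


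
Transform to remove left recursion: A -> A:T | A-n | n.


Left-recursive alternatives: A:T, A-n; non-recursive: n
Introduce A': A -> nA', A' -> :TA' | -nA' | ε


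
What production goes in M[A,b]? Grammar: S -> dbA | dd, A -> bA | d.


For [A, b]: 'b' ∈ FIRST(bA)
Entry: A -> bA


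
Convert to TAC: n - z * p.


Break into single-operator statements:
t1 = z * p
t2 = n - t1


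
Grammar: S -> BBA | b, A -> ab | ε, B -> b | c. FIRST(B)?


Per alternative of B: FIRST(b) = {b}; FIRST(c) = {c}
FIRST(B) = {b, c}


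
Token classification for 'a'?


Pattern: letter/underscore followed by alphanumerics, not a keyword
Type: IDENTIFIER


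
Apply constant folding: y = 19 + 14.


19 + 14 = 33 at compile time
Optimized: y = 33


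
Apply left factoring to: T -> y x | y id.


Common prefix: 'y'
Factored: T -> y T', T' -> x | id


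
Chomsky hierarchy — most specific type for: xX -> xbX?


LHS has context (more than one symbol) and |LHS| ≤ |RHS|
Classification: Type 1 (Context-Sensitive)


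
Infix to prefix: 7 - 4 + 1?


left-to-right (same/higher precedence on left): tree is (+ (- 7 4) 1)
Prefix: + - 7 4 1


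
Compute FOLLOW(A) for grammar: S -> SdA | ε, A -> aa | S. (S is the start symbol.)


$ ∈ FOLLOW(S). For each A -> αBβ: add FIRST(β)\{ε} to FOLLOW(B); if β nullable, add FOLLOW(A).
FOLLOW(A) = {$, d}


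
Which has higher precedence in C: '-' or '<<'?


'-' is additive (level 9); '<<' is shift (level 8)
Higher level binds tighter
'-' has higher precedence than '<<'


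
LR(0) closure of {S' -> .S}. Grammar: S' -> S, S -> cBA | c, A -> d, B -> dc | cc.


Start: S' -> .S
For each item with dot before a nonterminal B, add B -> .γ for every B-production
Closure: [S' -> .S, S -> .cBA, S -> .c]


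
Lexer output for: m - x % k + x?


Scan left to right, longest-match per lexeme
Tokens: ID(m), OP(-), ID(x), OP(%), ID(k), OP(+), ID(x)


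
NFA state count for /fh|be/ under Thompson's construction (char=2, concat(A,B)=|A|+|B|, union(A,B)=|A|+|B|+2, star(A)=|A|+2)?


Syntax tree has 4 char leaf(s), 1 union(s), 0 star(s)
chars contribute 4×2 = 8; each union adds +2; each star adds +2
Total: 8 + 2 + 0 = 10 states


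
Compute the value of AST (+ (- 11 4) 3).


Evaluate inner: (- 11 4) = 7
Evaluate root: (+ 7 3) = 10
Result: 10


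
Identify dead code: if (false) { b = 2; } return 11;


condition is constant false, so the whole block is unreachable
Dead: 'if (false) { b = 2; }'


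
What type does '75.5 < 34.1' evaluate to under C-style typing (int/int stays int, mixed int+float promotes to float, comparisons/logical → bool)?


Operand types: float < float
Rule: comparison yields bool
Result type: bool


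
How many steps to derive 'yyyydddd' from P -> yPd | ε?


Derivation: P => yPd => yyPdd => yyyPddd => yyyyPdddd => yyyydddd
Steps: 5


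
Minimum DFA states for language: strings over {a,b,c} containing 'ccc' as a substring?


KMP-style automaton: 3 progress states + 1 absorbing accept = 4
Minimal DFA: 4 states


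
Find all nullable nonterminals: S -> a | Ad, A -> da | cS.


A nonterminal is nullable iff some alternative derives ε (directly, or every symbol in it is nullable)
Nullable: {}


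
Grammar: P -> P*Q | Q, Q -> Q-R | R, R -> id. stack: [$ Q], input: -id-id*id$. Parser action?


shift '-' to continue Q -> Q-R
Action: shift


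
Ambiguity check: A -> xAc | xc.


balanced x^n…c^n: each string has a unique parse
Unambiguous


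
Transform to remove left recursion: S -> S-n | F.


Left-recursive alternatives: S-n; non-recursive: F
Introduce S': S -> FS', S' -> -nS' | ε


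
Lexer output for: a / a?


Scan left to right, longest-match per lexeme
Tokens: ID(a), OP(/), ID(a)


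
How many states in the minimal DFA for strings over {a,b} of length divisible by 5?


Track length mod 5: states 0..4, accept at 0
Minimal DFA: 5 states


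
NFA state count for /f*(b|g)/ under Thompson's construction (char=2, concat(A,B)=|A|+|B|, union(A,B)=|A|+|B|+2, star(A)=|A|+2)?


Syntax tree has 3 char leaf(s), 1 union(s), 1 star(s)
chars contribute 3×2 = 6; each union adds +2; each star adds +2
Total: 6 + 2 + 2 = 10 states


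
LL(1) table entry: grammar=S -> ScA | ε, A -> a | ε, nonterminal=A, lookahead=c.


For [A, c]: ε is nullable and 'c' ∈ FOLLOW(A)
Entry: A -> ε


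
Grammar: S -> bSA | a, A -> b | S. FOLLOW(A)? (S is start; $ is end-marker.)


$ ∈ FOLLOW(S). For each A -> αBβ: add FIRST(β)\{ε} to FOLLOW(B); if β nullable, add FOLLOW(A).
FOLLOW(A) = {$, a, b}


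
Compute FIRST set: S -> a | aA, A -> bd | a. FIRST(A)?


Per alternative of A: FIRST(bd) = {b}; FIRST(a) = {a}
FIRST(A) = {a, b}


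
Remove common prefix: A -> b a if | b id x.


Common prefix: 'b'
Factored: A -> b A', A' -> a if | id x


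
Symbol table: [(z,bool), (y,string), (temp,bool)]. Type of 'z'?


Lookup 'z' → type bool


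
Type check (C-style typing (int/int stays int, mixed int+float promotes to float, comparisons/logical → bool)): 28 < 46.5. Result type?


Operand types: int < float
Rule: comparison yields bool
Result type: bool


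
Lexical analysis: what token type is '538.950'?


Pattern: digits with a decimal point
Type: FLOAT_LITERAL


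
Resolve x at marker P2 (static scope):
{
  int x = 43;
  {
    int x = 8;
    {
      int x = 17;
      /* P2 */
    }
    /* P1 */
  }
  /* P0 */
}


x declared in the same block as P2
x = 17


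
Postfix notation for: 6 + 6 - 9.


Left to right (same or higher precedence on left)
Postfix: 6 6 + 9 -


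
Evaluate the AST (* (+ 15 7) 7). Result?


Evaluate inner: (+ 15 7) = 22
Evaluate root: (* 22 7) = 154
Result: 154


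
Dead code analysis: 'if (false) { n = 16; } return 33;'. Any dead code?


condition is constant false, so the whole block is unreachable
Dead: 'if (false) { n = 16; }'


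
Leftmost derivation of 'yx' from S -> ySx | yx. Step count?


Derivation: S => yx
Steps: 1


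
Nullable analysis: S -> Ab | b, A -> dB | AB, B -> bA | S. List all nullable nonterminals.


A nonterminal is nullable iff some alternative derives ε (directly, or every symbol in it is nullable)
Nullable: {}


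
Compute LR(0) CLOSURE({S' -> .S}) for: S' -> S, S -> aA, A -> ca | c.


Start: S' -> .S
For each item with dot before a nonterminal B, add B -> .γ for every B-production
Closure: [S' -> .S, S -> .aA]


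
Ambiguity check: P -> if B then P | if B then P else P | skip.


dangling else: 'if B then if B then skip else skip' parses two ways
Ambiguous


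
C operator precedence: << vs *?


'*' is multiplicative (level 10); '<<' is shift (level 8)
Higher level binds tighter
'*' has higher precedence than '<<'


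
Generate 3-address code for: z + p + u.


Break into single-operator statements:
t1 = z + p
t2 = t1 + u


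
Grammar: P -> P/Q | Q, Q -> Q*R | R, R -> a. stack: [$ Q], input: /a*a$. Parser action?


lookahead ∉ {*} so Q won't extend; reduce P -> Q
Action: reduce (P -> Q)


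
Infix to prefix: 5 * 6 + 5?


left-to-right (same/higher precedence on left): tree is (+ (* 5 6) 5)
Prefix: + * 5 6 5


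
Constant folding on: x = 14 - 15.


14 - 15 = -1 at compile time
Optimized: x = -1


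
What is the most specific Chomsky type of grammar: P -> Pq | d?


Left-linear: every RHS is a terminal or one nonterminal followed by a terminal
Classification: Type 3 (Regular)


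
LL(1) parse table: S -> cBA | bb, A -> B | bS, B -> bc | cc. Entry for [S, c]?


For [S, c]: 'c' ∈ FIRST(cBA)
Entry: S -> cBA


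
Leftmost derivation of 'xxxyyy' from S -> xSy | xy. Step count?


Derivation: S => xSy => xxSyy => xxxyyy
Steps: 3


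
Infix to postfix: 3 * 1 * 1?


Left to right (same or higher precedence on left)
Postfix: 3 1 * 1 *
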